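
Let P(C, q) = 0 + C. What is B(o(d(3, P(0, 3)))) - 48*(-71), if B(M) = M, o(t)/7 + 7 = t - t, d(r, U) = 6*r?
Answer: 3359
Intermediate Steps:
P(C, q) = C
o(t) = -49 (o(t) = -49 + 7*(t - t) = -49 + 7*0 = -49 + 0 = -49)
B(o(d(3, P(0, 3)))) - 48*(-71) = -49 - 48*(-71) = -49 + 3408 = 3359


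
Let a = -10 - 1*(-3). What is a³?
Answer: -343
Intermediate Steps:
a = -7 (a = -10 + 3 = -7)
a³ = (-7)³ = -343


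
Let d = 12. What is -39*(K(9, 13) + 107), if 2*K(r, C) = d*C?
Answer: -7215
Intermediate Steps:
K(r, C) = 6*C (K(r, C) = (12*C)/2 = 6*C)
-39*(K(9, 13) + 107) = -39*(6*13 + 107) = -39*(78 + 107) = -39*185 = -7215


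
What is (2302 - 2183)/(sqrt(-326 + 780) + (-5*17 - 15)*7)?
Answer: -41650/244773 - 119*sqrt(454)/489546 ≈ -0.17534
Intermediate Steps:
(2302 - 2183)/(sqrt(-326 + 780) + (-5*17 - 15)*7) = 119/(sqrt(454) + (-85 - 15)*7) = 119/(sqrt(454) - 100*7) = 119/(sqrt(454) - 700) = 119/(-700 + sqrt(454))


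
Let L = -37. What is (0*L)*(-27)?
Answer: 0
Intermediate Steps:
(0*L)*(-27) = (0*(-37))*(-27) = 0*(-27) = 0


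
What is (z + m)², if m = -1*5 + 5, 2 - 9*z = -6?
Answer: 64/81 ≈ 0.79012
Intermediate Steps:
z = 8/9 (z = 2/9 - ⅑*(-6) = 2/9 + ⅔ = 8/9 ≈ 0.88889)
m = 0 (m = -5 + 5 = 0)
(z + m)² = (8/9 + 0)² = (8/9)² = 64/81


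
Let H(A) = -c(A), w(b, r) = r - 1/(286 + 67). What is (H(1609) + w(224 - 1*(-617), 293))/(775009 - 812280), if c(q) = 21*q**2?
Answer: 19191271425/13156663 ≈ 1458.7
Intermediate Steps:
w(b, r) = -1/353 + r (w(b, r) = r - 1/353 = -1/353 + r)
H(A) = -21*A**2
(H(1609) + w(224 - 1*(-617), 293))/(775009 - 812280) = (-21*1609**2 + (-1/353 + 293))/(775009 - 812280) = (-21*2588881 + 103428/353)/(-37271) = (-54366501 + 103428/353)*(-1/37271) = -19191271425/353*(-1/37271) = 19191271425/13156663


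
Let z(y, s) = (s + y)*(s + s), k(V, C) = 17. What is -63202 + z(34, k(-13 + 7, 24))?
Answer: -61468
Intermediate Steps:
z(y, s) = 2*s*(s + y) (z(y, s) = (s + y)*(2*s) = 2*s*(s + y))
-63202 + z(34, k(-13 + 7, 24)) = -63202 + 2*17*(17 + 34) = -63202 + 2*17*51 = -63202 + 1734 = -61468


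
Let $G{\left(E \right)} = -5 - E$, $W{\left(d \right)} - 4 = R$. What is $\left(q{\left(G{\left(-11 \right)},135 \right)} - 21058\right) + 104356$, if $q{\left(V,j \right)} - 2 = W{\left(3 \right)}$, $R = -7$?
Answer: $83297$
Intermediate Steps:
$W{\left(d \right)} = -3$ ($W{\left(d \right)} = 4 - 7 = -3$)
$q{\left(V,j \right)} = -1$ ($q{\left(V,j \right)} = 2 - 3 = -1$)
$\left(q{\left(G{\left(-11 \right)},135 \right)} - 21058\right) + 104356 = \left(-1 - 21058\right) + 104356 = -21059 + 104356 = 83297$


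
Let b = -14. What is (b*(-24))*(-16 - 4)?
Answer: -6720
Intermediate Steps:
(b*(-24))*(-16 - 4) = (-14*(-24))*(-16 - 4) = 336*(-20) = -6720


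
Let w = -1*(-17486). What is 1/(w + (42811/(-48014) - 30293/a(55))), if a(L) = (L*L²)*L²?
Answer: 24164695981250/422522326366271273 ≈ 5.7192e-5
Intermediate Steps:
a(L) = L⁵ (a(L) = L³*L² = L⁵)
w = 17486
1/(w + (42811/(-48014) - 30293/a(55))) = 1/(17486 + (42811/(-48014) - 30293/(55⁵))) = 1/(17486 + (42811*(-1/48014) - 30293/503284375)) = 1/(17486 + (-42811/48014 - 30293*1/503284375)) = 1/(17486 + (-42811/48014 - 30293/503284375)) = 1/(17486 - 21547561866227/24164695981250) = 1/(422522326366271273/24164695981250) = 24164695981250/422522326366271273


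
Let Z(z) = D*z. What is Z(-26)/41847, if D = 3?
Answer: -2/1073 ≈ -0.0018639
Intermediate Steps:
Z(z) = 3*z
Z(-26)/41847 = (3*(-26))/41847 = -78*1/41847 = -2/1073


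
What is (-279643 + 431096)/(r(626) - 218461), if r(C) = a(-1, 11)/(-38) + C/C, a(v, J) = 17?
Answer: -5755214/8301497 ≈ -0.69327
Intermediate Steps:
r(C) = 21/38 (r(C) = 17/(-38) + C/C = 17*(-1/38) + 1 = -17/38 + 1 = 21/38)
(-279643 + 431096)/(r(626) - 218461) = (-279643 + 431096)/(21/38 - 218461) = 151453/(-8301497/38) = 151453*(-38/8301497) = -5755214/8301497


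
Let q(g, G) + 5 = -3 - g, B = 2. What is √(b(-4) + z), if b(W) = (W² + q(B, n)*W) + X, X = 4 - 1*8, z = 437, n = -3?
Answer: √489 ≈ 22.113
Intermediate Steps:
q(g, G) = -8 - g (q(g, G) = -5 + (-3 - g) = -8 - g)
X = -4 (X = 4 - 8 = -4)
b(W) = -4 + W² - 10*W (b(W) = (W² + (-8 - 1*2)*W) - 4 = (W² + (-8 - 2)*W) - 4 = (W² - 10*W) - 4 = -4 + W² - 10*W)
√(b(-4) + z) = √((-4 + (-4)² - 10*(-4)) + 437) = √((-4 + 16 + 40) + 437) = √(52 + 437) = √489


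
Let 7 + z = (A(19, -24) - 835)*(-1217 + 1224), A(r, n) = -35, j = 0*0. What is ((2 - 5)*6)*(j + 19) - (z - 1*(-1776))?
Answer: 3979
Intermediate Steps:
j = 0
z = -6097 (z = -7 + (-35 - 835)*(-1217 + 1224) = -7 - 870*7 = -7 - 6090 = -6097)
((2 - 5)*6)*(j + 19) - (z - 1*(-1776)) = ((2 - 5)*6)*(0 + 19) - (-6097 - 1*(-1776)) = -3*6*19 - (-6097 + 1776) = -18*19 - 1*(-4321) = -342 + 4321 = 3979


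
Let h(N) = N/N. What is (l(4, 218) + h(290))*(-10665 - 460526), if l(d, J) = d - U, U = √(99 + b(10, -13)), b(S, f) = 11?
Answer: -2355955 + 471191*√110 ≈ 2.5859e+6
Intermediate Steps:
U = √110 (U = √(99 + 11) = √110 ≈ 10.488)
l(d, J) = d - √110
h(N) = 1
(l(4, 218) + h(290))*(-10665 - 460526) = ((4 - √110) + 1)*(-10665 - 460526) = (5 - √110)*(-471191) = -2355955 + 471191*√110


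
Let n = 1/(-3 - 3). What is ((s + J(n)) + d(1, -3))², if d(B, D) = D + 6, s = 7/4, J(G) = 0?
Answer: 361/16 ≈ 22.563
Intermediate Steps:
n = -⅙ (n = 1/(-6) = -⅙ ≈ -0.16667)
s = 7/4 (s = 7*(¼) = 7/4 ≈ 1.7500)
d(B, D) = 6 + D
((s + J(n)) + d(1, -3))² = ((7/4 + 0) + (6 - 3))² = (7/4 + 3)² = (19/4)² = 361/16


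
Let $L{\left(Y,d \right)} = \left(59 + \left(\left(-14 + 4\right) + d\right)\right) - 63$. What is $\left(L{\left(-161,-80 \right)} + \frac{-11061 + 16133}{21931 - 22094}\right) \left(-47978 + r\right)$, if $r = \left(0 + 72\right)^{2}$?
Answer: $\frac{872740836}{163} \approx 5.3542 \cdot 10^{6}$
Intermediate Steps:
$r = 5184$ ($r = 72^{2} = 5184$)
$L{\left(Y,d \right)} = -14 + d$ ($L{\left(Y,d \right)} = \left(59 + \left(-10 + d\right)\right) - 63 = \left(49 + d\right) - 63 = -14 + d$)
$\left(L{\left(-161,-80 \right)} + \frac{-11061 + 16133}{21931 - 22094}\right) \left(-47978 + r\right) = \left(\left(-14 - 80\right) + \frac{-11061 + 16133}{21931 - 22094}\right) \left(-47978 + 5184\right) = \left(-94 + \frac{5072}{-163}\right) \left(-42794\right) = \left(-94 + 5072 \left(- \frac{1}{163}\right)\right) \left(-42794\right) = \left(-94 - \frac{5072}{163}\right) \left(-42794\right) = \left(- \frac{20394}{163}\right) \left(-42794\right) = \frac{872740836}{163}$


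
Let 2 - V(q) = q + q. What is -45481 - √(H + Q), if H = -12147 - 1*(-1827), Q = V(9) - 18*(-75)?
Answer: -45481 - I*√8986 ≈ -45481.0 - 94.795*I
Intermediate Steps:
V(q) = 2 - 2*q (V(q) = 2 - (q + q) = 2 - 2*q)
Q = 1334 (Q = (2 - 2*9) - 18*(-75) = (2 - 18) + 1350 = -16 + 1350 = 1334)
H = -10320 (H = -12147 + 1827 = -10320)
-45481 - √(H + Q) = -45481 - √(-10320 + 1334) = -45481 - √(-8986) = -45481 - I*√8986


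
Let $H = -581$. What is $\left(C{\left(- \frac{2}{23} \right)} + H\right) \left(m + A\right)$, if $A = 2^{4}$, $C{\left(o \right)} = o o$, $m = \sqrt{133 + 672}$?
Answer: $- \frac{4917520}{529} - \frac{307345 \sqrt{805}}{529} \approx -25780.0$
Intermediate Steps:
$m = \sqrt{805} \approx 28.373$
$C{\left(o \right)} = o^{2}$
$A = 16$
$\left(C{\left(- \frac{2}{23} \right)} + H\right) \left(m + A\right) = \left(\left(- \frac{2}{23}\right)^{2} - 581\right) \left(\sqrt{805} + 16\right) = \left(\left(\left(-2\right) \frac{1}{23}\right)^{2} - 581\right) \left(16 + \sqrt{805}\right) = \left(\left(- \frac{2}{23}\right)^{2} - 581\right) \left(16 + \sqrt{805}\right) = \left(\frac{4}{529} - 581\right) \left(16 + \sqrt{805}\right) = - \frac{307345 \left(16 + \sqrt{805}\right)}{529} = - \frac{4917520}{529} - \frac{307345 \sqrt{805}}{529}$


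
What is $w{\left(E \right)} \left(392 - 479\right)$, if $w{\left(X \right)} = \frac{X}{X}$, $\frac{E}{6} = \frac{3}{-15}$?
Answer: $-87$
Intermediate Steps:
$E = - \frac{6}{5}$ ($E = 6 \frac{3}{-15} = 6 \cdot 3 \left(- \frac{1}{15}\right) = 6 \left(- \frac{1}{5}\right) = - \frac{6}{5} \approx -1.2$)
$w{\left(X \right)} = 1$
$w{\left(E \right)} \left(392 - 479\right) = 1 \left(392 - 479\right) = 1 \left(-87\right) = -87$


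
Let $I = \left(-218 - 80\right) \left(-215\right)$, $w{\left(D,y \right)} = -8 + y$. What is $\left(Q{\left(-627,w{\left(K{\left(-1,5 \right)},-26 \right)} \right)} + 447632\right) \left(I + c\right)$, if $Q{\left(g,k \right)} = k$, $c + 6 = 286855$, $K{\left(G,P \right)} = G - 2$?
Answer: $157070642562$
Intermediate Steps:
$K{\left(G,P \right)} = -2 + G$ ($K{\left(G,P \right)} = G - 2 = -2 + G$)
$c = 286849$ ($c = -6 + 286855 = 286849$)
$I = 64070$ ($I = \left(-298\right) \left(-215\right) = 64070$)
$\left(Q{\left(-627,w{\left(K{\left(-1,5 \right)},-26 \right)} \right)} + 447632\right) \left(I + c\right) = \left(\left(-8 - 26\right) + 447632\right) \left(64070 + 286849\right) = \left(-34 + 447632\right) 350919 = 447598 \cdot 350919 = 157070642562$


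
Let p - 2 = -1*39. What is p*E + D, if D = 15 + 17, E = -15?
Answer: 587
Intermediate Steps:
p = -37 (p = 2 - 1*39 = 2 - 39 = -37)
D = 32
p*E + D = -37*(-15) + 32 = 555 + 32 = 587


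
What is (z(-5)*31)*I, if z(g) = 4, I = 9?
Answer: 1116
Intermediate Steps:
(z(-5)*31)*I = (4*31)*9 = 124*9 = 1116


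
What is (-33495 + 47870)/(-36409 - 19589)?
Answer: -14375/55998 ≈ -0.25671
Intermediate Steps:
(-33495 + 47870)/(-36409 - 19589) = 14375/(-55998) = 14375*(-1/55998) = -14375/55998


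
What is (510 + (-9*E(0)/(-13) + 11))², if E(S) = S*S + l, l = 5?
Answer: 46485124/169 ≈ 2.7506e+5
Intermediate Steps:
E(S) = 5 + S² (E(S) = S*S + 5 = S² + 5 = 5 + S²)
(510 + (-9*E(0)/(-13) + 11))² = (510 + (-9*(5 + 0²)/(-13) + 11))² = (510 + (-9*(5 + 0)*(-1)/13 + 11))² = (510 + (-45*(-1)/13 + 11))² = (510 + (-9*(-5/13) + 11))² = (510 + (45/13 + 11))² = (510 + 188/13)² = (6818/13)² = 46485124/169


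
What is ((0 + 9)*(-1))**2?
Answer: 81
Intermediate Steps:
((0 + 9)*(-1))**2 = (9*(-1))**2 = (-9)**2 = 81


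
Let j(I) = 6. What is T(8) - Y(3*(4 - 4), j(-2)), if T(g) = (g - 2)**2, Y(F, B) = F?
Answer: 36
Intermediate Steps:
T(g) = (-2 + g)**2
T(8) - Y(3*(4 - 4), j(-2)) = (-2 + 8)**2 - 3*(4 - 4) = 6**2 - 3*0 = 36 - 1*0 = 36 + 0 = 36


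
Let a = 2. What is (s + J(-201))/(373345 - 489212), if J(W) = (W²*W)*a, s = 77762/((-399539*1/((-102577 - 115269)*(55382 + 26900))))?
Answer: -1387379659521986/46293385313 ≈ -29969.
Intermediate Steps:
s = 1393868653127864/399539 (s = 77762/((-399539/(82282*(-217846)))) = 77762/((-399539/(-17924804572))) = 77762/((-399539*(-1/17924804572))) = 77762/(399539/17924804572) = 77762*(17924804572/399539) = 1393868653127864/399539 ≈ 3.4887e+9)
J(W) = 2*W³ (J(W) = (W²*W)*2 = W³*2 = 2*W³)
(s + J(-201))/(373345 - 489212) = (1393868653127864/399539 + 2*(-201)³)/(373345 - 489212) = (1393868653127864/399539 + 2*(-8120601))/(-115867) = (1393868653127864/399539 - 16241202)*(-1/115867) = (1387379659521986/399539)*(-1/115867) = -1387379659521986/46293385313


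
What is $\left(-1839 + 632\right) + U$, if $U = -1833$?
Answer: $-3040$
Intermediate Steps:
$\left(-1839 + 632\right) + U = \left(-1839 + 632\right) - 1833 = -1207 - 1833 = -3040$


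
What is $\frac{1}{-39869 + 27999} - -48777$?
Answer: $\frac{578982989}{11870} \approx 48777.0$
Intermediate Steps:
$\frac{1}{-39869 + 27999} - -48777 = \frac{1}{-11870} + 48777 = - \frac{1}{11870} + 48777 = \frac{578982989}{11870}$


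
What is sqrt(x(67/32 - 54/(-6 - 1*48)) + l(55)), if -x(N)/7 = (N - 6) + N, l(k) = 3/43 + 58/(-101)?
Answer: I*sqrt(548342837)/17372 ≈ 1.348*I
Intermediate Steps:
l(k) = -2191/4343 (l(k) = 3*(1/43) + 58*(-1/101) = 3/43 - 58/101 = -2191/4343)
x(N) = 42 - 14*N (x(N) = -7*((N - 6) + N) = -7*((-6 + N) + N) = -7*(-6 + 2*N) = 42 - 14*N)
sqrt(x(67/32 - 54/(-6 - 1*48)) + l(55)) = sqrt((42 - 14*(67/32 - 54/(-6 - 1*48))) - 2191/4343) = sqrt((42 - 14*(67*(1/32) - 54/(-6 - 48))) - 2191/4343) = sqrt((42 - 14*(67/32 - 54/(-54))) - 2191/4343) = sqrt((42 - 14*(67/32 - 54*(-1/54))) - 2191/4343) = sqrt((42 - 14*(67/32 + 1)) - 2191/4343) = sqrt((42 - 14*99/32) - 2191/4343) = sqrt((42 - 693/16) - 2191/4343) = sqrt(-21/16 - 2191/4343) = sqrt(-126259/69488) = I*sqrt(548342837)/17372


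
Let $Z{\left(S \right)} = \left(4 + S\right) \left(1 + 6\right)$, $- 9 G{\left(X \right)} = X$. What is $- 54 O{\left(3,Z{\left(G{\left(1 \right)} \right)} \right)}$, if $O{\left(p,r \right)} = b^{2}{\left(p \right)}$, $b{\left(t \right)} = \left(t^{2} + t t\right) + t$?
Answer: $-23814$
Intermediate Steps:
$G{\left(X \right)} = - \frac{X}{9}$
$b{\left(t \right)} = t + 2 t^{2}$ ($b{\left(t \right)} = \left(t^{2} + t^{2}\right) + t = 2 t^{2} + t = t + 2 t^{2}$)
$Z{\left(S \right)} = 28 + 7 S$ ($Z{\left(S \right)} = \left(4 + S\right) 7 = 28 + 7 S$)
$O{\left(p,r \right)} = p^{2} \left(1 + 2 p\right)^{2}$ ($O{\left(p,r \right)} = \left(p \left(1 + 2 p\right)\right)^{2} = p^{2} \left(1 + 2 p\right)^{2}$)
$- 54 O{\left(3,Z{\left(G{\left(1 \right)} \right)} \right)} = - 54 \cdot 3^{2} \left(1 + 2 \cdot 3\right)^{2} = - 54 \cdot 9 \left(1 + 6\right)^{2} = - 54 \cdot 9 \cdot 7^{2} = - 54 \cdot 9 \cdot 49 = \left(-54\right) 441 = -23814$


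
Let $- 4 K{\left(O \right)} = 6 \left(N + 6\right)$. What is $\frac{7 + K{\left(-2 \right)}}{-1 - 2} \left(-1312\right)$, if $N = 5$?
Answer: $- \frac{12464}{3} \approx -4154.7$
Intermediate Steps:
$K{\left(O \right)} = - \frac{33}{2}$ ($K{\left(O \right)} = - \frac{6 \left(5 + 6\right)}{4} = - \frac{6 \cdot 11}{4} = \left(- \frac{1}{4}\right) 66 = - \frac{33}{2}$)
$\frac{7 + K{\left(-2 \right)}}{-1 - 2} \left(-1312\right) = \frac{7 - \frac{33}{2}}{-1 - 2} \left(-1312\right) = - \frac{19}{2 \left(-3\right)} \left(-1312\right) = \left(- \frac{19}{2}\right) \left(- \frac{1}{3}\right) \left(-1312\right) = \frac{19}{6} \left(-1312\right) = - \frac{12464}{3}$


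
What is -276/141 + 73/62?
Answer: -2273/2914 ≈ -0.78003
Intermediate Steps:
-276/141 + 73/62 = -276*1/141 + 73*(1/62) = -92/47 + 73/62 = -2273/2914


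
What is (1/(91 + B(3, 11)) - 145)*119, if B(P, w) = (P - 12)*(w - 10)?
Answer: -1414791/82 ≈ -17254.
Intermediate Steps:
B(P, w) = (-12 + P)*(-10 + w)
(1/(91 + B(3, 11)) - 145)*119 = (1/(91 + (120 - 12*11 - 10*3 + 3*11)) - 145)*119 = (1/(91 + (120 - 132 - 30 + 33)) - 145)*119 = (1/(91 - 9) - 145)*119 = (1/82 - 145)*119 = -11889/82*119 = -1414791/82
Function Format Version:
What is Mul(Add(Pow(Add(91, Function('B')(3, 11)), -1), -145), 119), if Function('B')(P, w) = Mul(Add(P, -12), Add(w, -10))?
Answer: Rational(-1414791, 82) ≈ -17254.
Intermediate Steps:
Function('B')(P, w) = Mul(Add(-12, P), Add(-10, w))
Mul(Add(Pow(Add(91, Function('B')(3, 11)), -1), -145), 119) = Mul(Add(Pow(Add(91, Add(120, Mul(-12, 11), Mul(-10, 3), Mul(3, 11))), -1), -145), 119) = Mul(Add(Pow(Add(91, Add(120, -132, -30, 33)), -1), -145), 119) = Mul(Add(Pow(Add(91, -9), -1), -145), 119) = Mul(Add(Pow(82, -1), -145), 119) = Mul(Add(Rational(1, 82), -145), 119) = Mul(Rational(-11889, 82), 119) = Rational(-1414791, 82)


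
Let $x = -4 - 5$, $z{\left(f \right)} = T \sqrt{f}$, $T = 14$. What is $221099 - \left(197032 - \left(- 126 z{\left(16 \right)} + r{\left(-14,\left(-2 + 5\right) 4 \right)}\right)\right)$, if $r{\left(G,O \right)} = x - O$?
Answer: $16990$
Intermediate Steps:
$z{\left(f \right)} = 14 \sqrt{f}$
$x = -9$ ($x = -4 - 5 = -9$)
$r{\left(G,O \right)} = -9 - O$
$221099 - \left(197032 - \left(- 126 z{\left(16 \right)} + r{\left(-14,\left(-2 + 5\right) 4 \right)}\right)\right) = 221099 - \left(197032 - \left(- 126 \cdot 14 \sqrt{16} - \left(9 + \left(-2 + 5\right) 4\right)\right)\right) = 221099 - \left(197032 - \left(- 126 \cdot 14 \cdot 4 - \left(9 + 3 \cdot 4\right)\right)\right) = 221099 - \left(197032 - \left(\left(-126\right) 56 - 21\right)\right) = 221099 - \left(197032 - \left(-7056 - 21\right)\right) = 221099 - \left(197032 - -7077\right) = 221099 - \left(197032 + 7077\right) = 221099 - 204109 = 16990$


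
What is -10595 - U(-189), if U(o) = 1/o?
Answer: -2002454/189 ≈ -10595.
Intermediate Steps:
-10595 - U(-189) = -10595 - 1/(-189) = -10595 - 1*(-1/189) = -10595 + 1/189 = -2002454/189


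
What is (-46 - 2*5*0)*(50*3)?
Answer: -6900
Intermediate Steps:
(-46 - 2*5*0)*(50*3) = (-46 - 10*0)*150 = (-46 + 0)*150 = -46*150 = -6900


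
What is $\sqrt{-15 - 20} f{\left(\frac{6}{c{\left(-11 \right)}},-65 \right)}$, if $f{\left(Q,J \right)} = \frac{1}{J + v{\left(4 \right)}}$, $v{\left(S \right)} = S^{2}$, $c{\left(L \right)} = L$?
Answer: $- \frac{i \sqrt{35}}{49} \approx - 0.12074 i$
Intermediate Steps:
$f{\left(Q,J \right)} = \frac{1}{16 + J}$ ($f{\left(Q,J \right)} = \frac{1}{J + 4^{2}} = \frac{1}{J + 16} = \frac{1}{16 + J}$)
$\sqrt{-15 - 20} f{\left(\frac{6}{c{\left(-11 \right)}},-65 \right)} = \frac{\sqrt{-15 - 20}}{16 - 65} = \frac{\sqrt{-35}}{-49} = i \sqrt{35} \left(- \frac{1}{49}\right) = - \frac{i \sqrt{35}}{49}$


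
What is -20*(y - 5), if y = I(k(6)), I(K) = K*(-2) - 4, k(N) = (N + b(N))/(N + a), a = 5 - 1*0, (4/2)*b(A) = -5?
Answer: 2120/11 ≈ 192.73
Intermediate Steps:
b(A) = -5/2 (b(A) = (½)*(-5) = -5/2)
a = 5 (a = 5 + 0 = 5)
k(N) = (-5/2 + N)/(5 + N) (k(N) = (N - 5/2)/(N + 5) = (-5/2 + N)/(5 + N))
I(K) = -4 - 2*K (I(K) = -2*K - 4 = -4 - 2*K)
y = -51/11 (y = -4 - 2*(-5/2 + 6)/(5 + 6) = -4 - 2*7/(11*2) = -4 - 2*7/22 = -4 - 7/11 = -51/11 ≈ -4.6364)
-20*(y - 5) = -20*(-51/11 - 5) = -20*(-106/11) = 2120/11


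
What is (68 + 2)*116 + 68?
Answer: 8188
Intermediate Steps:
(68 + 2)*116 + 68 = 70*116 + 68 = 8120 + 68 = 8188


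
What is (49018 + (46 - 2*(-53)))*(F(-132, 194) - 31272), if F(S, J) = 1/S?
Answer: -3075289225/2 ≈ -1.5376e+9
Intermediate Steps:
(49018 + (46 - 2*(-53)))*(F(-132, 194) - 31272) = (49018 + (46 - 2*(-53)))*(1/(-132) - 31272) = (49018 + (46 + 106))*(-1/132 - 31272) = (49018 + 152)*(-4127905/132) = 49170*(-4127905/132) = -3075289225/2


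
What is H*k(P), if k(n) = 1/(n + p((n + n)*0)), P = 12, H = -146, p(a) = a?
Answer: -73/6 ≈ -12.167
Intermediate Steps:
k(n) = 1/n (k(n) = 1/(n + (n + n)*0) = 1/(n + (2*n)*0) = 1/(n + 0) = 1/n)
H*k(P) = -146/12 = -146*1/12 = -73/6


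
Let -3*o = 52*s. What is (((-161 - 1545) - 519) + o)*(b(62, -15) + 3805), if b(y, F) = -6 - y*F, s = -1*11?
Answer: -28861087/3 ≈ -9.6204e+6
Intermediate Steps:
s = -11
b(y, F) = -6 - F*y
o = 572/3 (o = -52*(-11)/3 = -⅓*(-572) = 572/3 ≈ 190.67)
(((-161 - 1545) - 519) + o)*(b(62, -15) + 3805) = (((-161 - 1545) - 519) + 572/3)*((-6 - 1*(-15)*62) + 3805) = ((-1706 - 519) + 572/3)*((-6 + 930) + 3805) = (-2225 + 572/3)*(924 + 3805) = -6103/3*4729 = -28861087/3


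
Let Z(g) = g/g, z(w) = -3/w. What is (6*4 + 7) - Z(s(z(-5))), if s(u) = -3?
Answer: 30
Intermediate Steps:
Z(g) = 1
(6*4 + 7) - Z(s(z(-5))) = (6*4 + 7) - 1*1 = (24 + 7) - 1 = 31 - 1 = 30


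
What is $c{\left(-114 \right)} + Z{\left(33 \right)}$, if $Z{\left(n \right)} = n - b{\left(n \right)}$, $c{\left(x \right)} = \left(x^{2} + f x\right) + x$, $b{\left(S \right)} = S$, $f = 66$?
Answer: $5358$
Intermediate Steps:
$c{\left(x \right)} = x^{2} + 67 x$ ($c{\left(x \right)} = \left(x^{2} + 66 x\right) + x = x^{2} + 67 x$)
$Z{\left(n \right)} = 0$ ($Z{\left(n \right)} = n - n = 0$)
$c{\left(-114 \right)} + Z{\left(33 \right)} = - 114 \left(67 - 114\right) + 0 = \left(-114\right) \left(-47\right) + 0 = 5358 + 0 = 5358$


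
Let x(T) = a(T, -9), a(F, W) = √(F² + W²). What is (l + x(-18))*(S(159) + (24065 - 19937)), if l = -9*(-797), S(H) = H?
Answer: 30750651 + 38583*√5 ≈ 3.0837e+7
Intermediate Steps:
x(T) = √(81 + T²) (x(T) = √(T² + (-9)²) = √(T² + 81) = √(81 + T²))
l = 7173
(l + x(-18))*(S(159) + (24065 - 19937)) = (7173 + √(81 + (-18)²))*(159 + (24065 - 19937)) = (7173 + √(81 + 324))*(159 + 4128) = (7173 + √405)*4287 = (7173 + 9*√5)*4287 = 30750651 + 38583*√5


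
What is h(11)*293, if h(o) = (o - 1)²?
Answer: 29300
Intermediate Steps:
h(o) = (-1 + o)²
h(11)*293 = (-1 + 11)²*293 = 10²*293 = 100*293 = 29300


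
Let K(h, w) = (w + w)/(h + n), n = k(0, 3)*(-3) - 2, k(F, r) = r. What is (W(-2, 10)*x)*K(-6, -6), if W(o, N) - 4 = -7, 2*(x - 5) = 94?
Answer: -1872/17 ≈ -110.12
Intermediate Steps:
x = 52 (x = 5 + (1/2)*94 = 5 + 47 = 52)
W(o, N) = -3 (W(o, N) = 4 - 7 = -3)
n = -11 (n = 3*(-3) - 2 = -9 - 2 = -11)
K(h, w) = 2*w/(-11 + h) (K(h, w) = (w + w)/(h - 11) = (2*w)/(-11 + h) = 2*w/(-11 + h))
(W(-2, 10)*x)*K(-6, -6) = (-3*52)*(2*(-6)/(-11 - 6)) = -312*(-6)/(-17) = -312*(-6)*(-1)/17 = -156*12/17 = -1872/17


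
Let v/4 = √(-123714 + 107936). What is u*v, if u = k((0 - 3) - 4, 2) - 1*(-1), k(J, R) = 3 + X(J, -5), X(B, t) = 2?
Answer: 168*I*√322 ≈ 3014.7*I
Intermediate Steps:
k(J, R) = 5 (k(J, R) = 3 + 2 = 5)
v = 28*I*√322 (v = 4*√(-123714 + 107936) = 4*√(-15778) = 4*(7*I*√322) = 28*I*√322 ≈ 502.44*I)
u = 6 (u = 5 - 1*(-1) = 5 + 1 = 6)
u*v = 6*(28*I*√322) = 168*I*√322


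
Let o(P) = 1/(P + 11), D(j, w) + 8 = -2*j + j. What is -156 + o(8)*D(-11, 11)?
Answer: -2961/19 ≈ -155.84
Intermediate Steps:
D(j, w) = -8 - j (D(j, w) = -8 + (-2*j + j) = -8 - j)
o(P) = 1/(11 + P)
-156 + o(8)*D(-11, 11) = -156 + (-8 - 1*(-11))/(11 + 8) = -156 + (-8 + 11)/19 = -156 + (1/19)*3 = -156 + 3/19 = -2961/19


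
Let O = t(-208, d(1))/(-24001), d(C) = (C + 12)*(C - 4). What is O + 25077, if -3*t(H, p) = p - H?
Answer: 1805619400/72003 ≈ 25077.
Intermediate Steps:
d(C) = (-4 + C)*(12 + C) (d(C) = (12 + C)*(-4 + C) = (-4 + C)*(12 + C))
t(H, p) = -p/3 + H/3 (t(H, p) = -(p - H)/3 = -p/3 + H/3)
O = 169/72003 (O = (-(-48 + 1² + 8*1)/3 + (⅓)*(-208))/(-24001) = (-(-48 + 1 + 8)/3 - 208/3)*(-1/24001) = (-⅓*(-39) - 208/3)*(-1/24001) = (13 - 208/3)*(-1/24001) = -169/3*(-1/24001) = 169/72003 ≈ 0.0023471)
O + 25077 = 169/72003 + 25077 = 1805619400/72003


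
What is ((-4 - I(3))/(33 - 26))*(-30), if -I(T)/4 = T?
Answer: -240/7 ≈ -34.286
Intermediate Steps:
I(T) = -4*T
((-4 - I(3))/(33 - 26))*(-30) = ((-4 - (-4)*3)/(33 - 26))*(-30) = ((-4 - 1*(-12))/7)*(-30) = ((-4 + 12)*(⅐))*(-30) = (8*(⅐))*(-30) = (8/7)*(-30) = -240/7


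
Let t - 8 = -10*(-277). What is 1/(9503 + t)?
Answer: 1/12281 ≈ 8.1427e-5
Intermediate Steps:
t = 2778 (t = 8 - 10*(-277) = 8 + 2770 = 2778)
1/(9503 + t) = 1/(9503 + 2778) = 1/12281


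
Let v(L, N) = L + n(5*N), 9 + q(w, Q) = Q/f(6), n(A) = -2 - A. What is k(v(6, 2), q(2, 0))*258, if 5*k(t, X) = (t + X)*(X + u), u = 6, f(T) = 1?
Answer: 2322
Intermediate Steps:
q(w, Q) = -9 + Q (q(w, Q) = -9 + Q/1 = -9 + Q*1 = -9 + Q)
v(L, N) = -2 + L - 5*N (v(L, N) = L + (-2 - 5*N) = -2 + L - 5*N)
k(t, X) = (6 + X)*(X + t)/5 (k(t, X) = ((t + X)*(X + 6))/5 = ((X + t)*(6 + X))/5 = ((6 + X)*(X + t))/5 = (6 + X)*(X + t)/5)
k(v(6, 2), q(2, 0))*258 = ((-9 + 0)²/5 + 6*(-9 + 0)/5 + 6*(-2 + 6 - 5*2)/5 + (-9 + 0)*(-2 + 6 - 5*2)/5)*258 = ((⅕)*(-9)² + (6/5)*(-9) + 6*(-2 + 6 - 10)/5 + (⅕)*(-9)*(-2 + 6 - 10))*258 = ((⅕)*81 - 54/5 + (6/5)*(-6) + (⅕)*(-9)*(-6))*258 = (81/5 - 54/5 - 36/5 + 54/5)*258 = 9*258 = 2322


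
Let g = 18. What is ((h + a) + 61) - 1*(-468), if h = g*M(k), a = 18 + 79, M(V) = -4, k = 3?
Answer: 554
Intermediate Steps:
a = 97
h = -72 (h = 18*(-4) = -72)
((h + a) + 61) - 1*(-468) = ((-72 + 97) + 61) - 1*(-468) = (25 + 61) + 468 = 86 + 468 = 554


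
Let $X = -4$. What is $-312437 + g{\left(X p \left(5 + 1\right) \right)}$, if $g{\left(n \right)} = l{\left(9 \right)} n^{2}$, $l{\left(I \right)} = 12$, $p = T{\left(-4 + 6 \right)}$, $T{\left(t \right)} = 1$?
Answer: $-305525$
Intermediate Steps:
$p = 1$
$g{\left(n \right)} = 12 n^{2}$
$-312437 + g{\left(X p \left(5 + 1\right) \right)} = -312437 + 12 \left(\left(-4\right) 1 \left(5 + 1\right)\right)^{2} = -312437 + 12 \left(\left(-4\right) 6\right)^{2} = -312437 + 12 \left(-24\right)^{2} = -312437 + 12 \cdot 576 = -312437 + 6912 = -305525$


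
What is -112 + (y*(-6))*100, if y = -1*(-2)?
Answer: -1312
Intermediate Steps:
y = 2
-112 + (y*(-6))*100 = -112 + (2*(-6))*100 = -112 - 12*100 = -112 - 1200 = -1312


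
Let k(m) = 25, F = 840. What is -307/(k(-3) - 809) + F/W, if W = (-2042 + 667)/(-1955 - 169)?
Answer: 279840713/215600 ≈ 1298.0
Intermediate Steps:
W = 1375/2124 (W = -1375/(-2124) = -1375*(-1/2124) = 1375/2124 ≈ 0.64736)
-307/(k(-3) - 809) + F/W = -307/(25 - 809) + 840/(1375/2124) = -307/(-784) + 840*(2124/1375) = -307*(-1/784) + 356832/275 = 307/784 + 356832/275 = 279840713/215600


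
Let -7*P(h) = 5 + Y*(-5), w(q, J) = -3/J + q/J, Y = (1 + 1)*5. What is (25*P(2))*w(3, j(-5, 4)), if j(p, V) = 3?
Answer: 0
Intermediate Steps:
Y = 10 (Y = 2*5 = 10)
P(h) = 45/7 (P(h) = -(5 + 10*(-5))/7 = -(5 - 50)/7 = -⅐*(-45) = 45/7)
(25*P(2))*w(3, j(-5, 4)) = (25*(45/7))*((-3 + 3)/3) = 1125*((⅓)*0)/7 = (1125/7)*0 = 0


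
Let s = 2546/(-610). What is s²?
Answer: 1620529/93025 ≈ 17.420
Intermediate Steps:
s = -1273/305 (s = 2546*(-1/610) = -1273/305 ≈ -4.1738)
s² = (-1273/305)² = 1620529/93025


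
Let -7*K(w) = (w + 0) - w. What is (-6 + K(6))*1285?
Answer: -7710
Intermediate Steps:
K(w) = 0 (K(w) = -((w + 0) - w)/7 = -(w - w)/7 = -1/7*0 = 0)
(-6 + K(6))*1285 = (-6 + 0)*1285 = -6*1285 = -7710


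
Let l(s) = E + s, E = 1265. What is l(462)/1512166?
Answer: 1727/1512166 ≈ 0.0011421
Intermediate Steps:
l(s) = 1265 + s
l(462)/1512166 = (1265 + 462)/1512166 = 1727*(1/1512166) = 1727/1512166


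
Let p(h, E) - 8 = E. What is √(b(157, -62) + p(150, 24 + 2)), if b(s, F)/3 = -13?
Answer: I*√5 ≈ 2.2361*I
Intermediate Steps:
p(h, E) = 8 + E
b(s, F) = -39 (b(s, F) = 3*(-13) = -39)
√(b(157, -62) + p(150, 24 + 2)) = √(-39 + (8 + (24 + 2))) = √(-39 + (8 + 26)) = √(-39 + 34) = √(-5) = I*√5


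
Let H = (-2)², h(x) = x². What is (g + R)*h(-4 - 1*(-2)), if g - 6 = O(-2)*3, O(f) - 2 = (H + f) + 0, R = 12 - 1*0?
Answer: 120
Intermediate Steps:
H = 4
R = 12 (R = 12 + 0 = 12)
O(f) = 6 + f (O(f) = 2 + ((4 + f) + 0) = 2 + (4 + f) = 6 + f)
g = 18 (g = 6 + (6 - 2)*3 = 6 + 4*3 = 6 + 12 = 18)
(g + R)*h(-4 - 1*(-2)) = (18 + 12)*(-4 - 1*(-2))² = 30*(-4 + 2)² = 30*(-2)² = 30*4 = 120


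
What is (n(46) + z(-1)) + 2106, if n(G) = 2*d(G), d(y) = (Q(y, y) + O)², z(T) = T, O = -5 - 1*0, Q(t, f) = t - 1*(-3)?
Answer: 5977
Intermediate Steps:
Q(t, f) = 3 + t (Q(t, f) = t + 3 = 3 + t)
O = -5 (O = -5 + 0 = -5)
d(y) = (-2 + y)² (d(y) = ((3 + y) - 5)² = (-2 + y)²)
n(G) = 2*(-2 + G)²
(n(46) + z(-1)) + 2106 = (2*(-2 + 46)² - 1) + 2106 = (2*44² - 1) + 2106 = (2*1936 - 1) + 2106 = (3872 - 1) + 2106 = 3871 + 2106 = 5977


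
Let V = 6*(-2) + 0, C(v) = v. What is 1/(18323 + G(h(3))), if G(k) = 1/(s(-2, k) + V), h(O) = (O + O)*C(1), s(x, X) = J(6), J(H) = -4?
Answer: 16/293167 ≈ 5.4576e-5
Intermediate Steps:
s(x, X) = -4
V = -12 (V = -12 + 0 = -12)
h(O) = 2*O (h(O) = (O + O)*1 = (2*O)*1 = 2*O)
G(k) = -1/16 (G(k) = 1/(-4 - 12) = 1/(-16) = -1/16)
1/(18323 + G(h(3))) = 1/(18323 - 1/16) = 1/(293167/16) = 16/293167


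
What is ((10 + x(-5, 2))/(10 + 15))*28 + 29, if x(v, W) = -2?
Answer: 949/25 ≈ 37.960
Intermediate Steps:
((10 + x(-5, 2))/(10 + 15))*28 + 29 = ((10 - 2)/(10 + 15))*28 + 29 = (8/25)*28 + 29 = 224/25 + 29 = 949/25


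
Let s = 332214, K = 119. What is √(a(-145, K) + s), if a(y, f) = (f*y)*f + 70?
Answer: 3*I*√191229 ≈ 1311.9*I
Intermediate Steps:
a(y, f) = 70 + y*f² (a(y, f) = y*f² + 70 = 70 + y*f²)
√(a(-145, K) + s) = √((70 - 145*119²) + 332214) = √((70 - 145*14161) + 332214) = √((70 - 2053345) + 332214) = √(-2053275 + 332214) = √(-1721061) = 3*I*√191229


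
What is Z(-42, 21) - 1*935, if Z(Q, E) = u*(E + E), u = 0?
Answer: -935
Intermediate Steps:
Z(Q, E) = 0 (Z(Q, E) = 0*(E + E) = 0*(2*E) = 0)
Z(-42, 21) - 1*935 = 0 - 1*935 = 0 - 935 = -935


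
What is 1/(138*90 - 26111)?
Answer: -1/13691 ≈ -7.3041e-5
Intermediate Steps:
1/(138*90 - 26111) = 1/(12420 - 26111) = 1/(-13691) = -1/13691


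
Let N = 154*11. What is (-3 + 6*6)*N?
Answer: 55902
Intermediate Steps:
N = 1694
(-3 + 6*6)*N = (-3 + 6*6)*1694 = (-3 + 36)*1694 = 33*1694 = 55902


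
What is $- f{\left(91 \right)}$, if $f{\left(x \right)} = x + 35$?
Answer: $-126$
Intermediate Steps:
$f{\left(x \right)} = 35 + x$
$- f{\left(91 \right)} = - (35 + 91) = \left(-1\right) 126 = -126$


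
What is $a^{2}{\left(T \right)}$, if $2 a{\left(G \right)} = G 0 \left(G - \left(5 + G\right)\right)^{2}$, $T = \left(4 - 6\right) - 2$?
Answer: $0$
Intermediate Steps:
$T = -4$ ($T = -2 - 2 = -4$)
$a{\left(G \right)} = 0$ ($a{\left(G \right)} = \frac{G 0 \left(G - \left(5 + G\right)\right)^{2}}{2} = \frac{0 \left(-5\right)^{2}}{2} = \frac{0 \cdot 25}{2} = \frac{1}{2} \cdot 0 = 0$)
$a^{2}{\left(T \right)} = 0^{2} = 0$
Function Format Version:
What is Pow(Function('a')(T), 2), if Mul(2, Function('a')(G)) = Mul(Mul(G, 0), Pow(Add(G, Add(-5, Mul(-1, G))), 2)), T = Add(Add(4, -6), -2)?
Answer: 0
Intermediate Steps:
T = -4 (T = Add(-2, -2) = -4)
Function('a')(G) = 0 (Function('a')(G) = Mul(Rational(1, 2), Mul(Mul(G, 0), Pow(Add(G, Add(-5, Mul(-1, G))), 2))) = Mul(Rational(1, 2), Mul(0, Pow(-5, 2))) = Mul(Rational(1, 2), Mul(0, 25)) = Mul(Rational(1, 2), 0) = 0)
Pow(Function('a')(T), 2) = Pow(0, 2) = 0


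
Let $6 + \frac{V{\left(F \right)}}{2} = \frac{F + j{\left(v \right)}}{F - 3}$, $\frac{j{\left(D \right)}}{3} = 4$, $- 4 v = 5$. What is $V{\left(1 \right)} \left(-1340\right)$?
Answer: $33500$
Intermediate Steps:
$v = - \frac{5}{4}$ ($v = \left(- \frac{1}{4}\right) 5 = - \frac{5}{4} \approx -1.25$)
$j{\left(D \right)} = 12$ ($j{\left(D \right)} = 3 \cdot 4 = 12$)
$V{\left(F \right)} = -12 + \frac{2 \left(12 + F\right)}{-3 + F}$ ($V{\left(F \right)} = -12 + 2 \frac{F + 12}{F - 3} = -12 + 2 \frac{12 + F}{-3 + F} = -12 + \frac{2 \left(12 + F\right)}{-3 + F}$)
$V{\left(1 \right)} \left(-1340\right) = \frac{10 \left(6 - 1\right)}{-3 + 1} \left(-1340\right) = \frac{10 \left(6 - 1\right)}{-2} \left(-1340\right) = 10 \left(- \frac{1}{2}\right) 5 \left(-1340\right) = \left(-25\right) \left(-1340\right) = 33500$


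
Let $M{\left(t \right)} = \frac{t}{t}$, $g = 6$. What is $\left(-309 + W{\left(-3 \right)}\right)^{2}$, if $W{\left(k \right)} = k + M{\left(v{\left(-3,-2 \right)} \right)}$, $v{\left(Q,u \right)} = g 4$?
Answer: $96721$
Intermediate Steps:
$v{\left(Q,u \right)} = 24$ ($v{\left(Q,u \right)} = 6 \cdot 4 = 24$)
$M{\left(t \right)} = 1$
$W{\left(k \right)} = 1 + k$ ($W{\left(k \right)} = k + 1 = 1 + k$)
$\left(-309 + W{\left(-3 \right)}\right)^{2} = \left(-309 + \left(1 - 3\right)\right)^{2} = \left(-309 - 2\right)^{2} = \left(-311\right)^{2} = 96721$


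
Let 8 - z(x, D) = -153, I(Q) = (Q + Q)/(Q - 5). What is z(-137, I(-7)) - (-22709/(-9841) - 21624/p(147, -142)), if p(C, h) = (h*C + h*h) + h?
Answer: 93146650/698711 ≈ 133.31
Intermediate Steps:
p(C, h) = h + h**2 + C*h (p(C, h) = (C*h + h**2) + h = (h**2 + C*h) + h = h + h**2 + C*h)
I(Q) = 2*Q/(-5 + Q) (I(Q) = (2*Q)/(-5 + Q) = 2*Q/(-5 + Q))
z(x, D) = 161 (z(x, D) = 8 - 1*(-153) = 8 + 153 = 161)
z(-137, I(-7)) - (-22709/(-9841) - 21624/p(147, -142)) = 161 - (-22709/(-9841) - 21624*(-1/(142*(1 + 147 - 142)))) = 161 - (-22709*(-1/9841) - 21624/((-142*6))) = 161 - (22709/9841 - 21624/(-852)) = 161 - (22709/9841 - 21624*(-1/852)) = 161 - (22709/9841 + 1802/71) = 161 - 1*19345821/698711 = 161 - 19345821/698711 = 93146650/698711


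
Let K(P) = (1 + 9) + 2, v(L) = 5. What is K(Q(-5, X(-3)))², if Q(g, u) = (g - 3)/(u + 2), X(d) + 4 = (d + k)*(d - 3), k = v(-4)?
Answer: 144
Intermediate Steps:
k = 5
X(d) = -4 + (-3 + d)*(5 + d) (X(d) = -4 + (d + 5)*(d - 3) = -4 + (5 + d)*(-3 + d) = -4 + (-3 + d)*(5 + d))
Q(g, u) = (-3 + g)/(2 + u)
K(P) = 12 (K(P) = 10 + 2 = 12)
K(Q(-5, X(-3)))² = 12² = 144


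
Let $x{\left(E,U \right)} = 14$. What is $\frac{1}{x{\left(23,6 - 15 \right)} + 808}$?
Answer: $\frac{1}{822} \approx 0.0012165$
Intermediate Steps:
$\frac{1}{x{\left(23,6 - 15 \right)} + 808} = \frac{1}{14 + 808} = \frac{1}{822}$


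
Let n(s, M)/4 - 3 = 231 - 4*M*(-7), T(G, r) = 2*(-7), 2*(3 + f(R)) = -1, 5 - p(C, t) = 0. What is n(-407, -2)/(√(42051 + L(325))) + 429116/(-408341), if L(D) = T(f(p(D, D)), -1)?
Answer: -429116/408341 + 712*√42037/42037 ≈ 2.4218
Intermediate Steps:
p(C, t) = 5 (p(C, t) = 5 - 1*0 = 5 + 0 = 5)
f(R) = -7/2 (f(R) = -3 + (½)*(-1) = -3 - ½ = -7/2)
T(G, r) = -14
L(D) = -14
n(s, M) = 936 + 112*M (n(s, M) = 12 + 4*(231 - 4*M*(-7)) = 12 + 4*(231 - (-28)*M) = 12 + 4*(231 + 28*M) = 12 + (924 + 112*M) = 936 + 112*M)
n(-407, -2)/(√(42051 + L(325))) + 429116/(-408341) = (936 + 112*(-2))/(√(42051 - 14)) + 429116/(-408341) = (936 - 224)/(√42037) + 429116*(-1/408341) = 712*(√42037/42037) - 429116/408341 = 712*√42037/42037 - 429116/408341 = -429116/408341 + 712*√42037/42037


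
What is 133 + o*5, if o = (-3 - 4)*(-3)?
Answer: 238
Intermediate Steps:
o = 21 (o = -7*(-3) = 21)
133 + o*5 = 133 + 21*5 = 133 + 105 = 238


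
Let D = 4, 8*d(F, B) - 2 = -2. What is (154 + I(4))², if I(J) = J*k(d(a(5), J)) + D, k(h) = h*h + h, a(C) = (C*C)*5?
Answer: 24964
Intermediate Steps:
a(C) = 5*C² (a(C) = C²*5 = 5*C²)
d(F, B) = 0 (d(F, B) = ¼ + (⅛)*(-2) = ¼ - ¼ = 0)
k(h) = h + h² (k(h) = h² + h = h + h²)
I(J) = 4 (I(J) = J*(0*(1 + 0)) + 4 = J*(0*1) + 4 = J*0 + 4 = 0 + 4 = 4)
(154 + I(4))² = (154 + 4)² = 158² = 24964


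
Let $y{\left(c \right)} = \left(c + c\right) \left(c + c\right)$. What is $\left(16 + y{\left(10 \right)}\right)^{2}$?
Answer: $173056$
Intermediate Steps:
$y{\left(c \right)} = 4 c^{2}$ ($y{\left(c \right)} = 2 c 2 c = 4 c^{2}$)
$\left(16 + y{\left(10 \right)}\right)^{2} = \left(16 + 4 \cdot 10^{2}\right)^{2} = \left(16 + 4 \cdot 100\right)^{2} = \left(16 + 400\right)^{2} = 416^{2} = 173056$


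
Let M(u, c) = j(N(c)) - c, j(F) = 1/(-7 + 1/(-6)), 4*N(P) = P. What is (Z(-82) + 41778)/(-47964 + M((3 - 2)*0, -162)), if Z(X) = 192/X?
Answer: -12275081/14045862 ≈ -0.87393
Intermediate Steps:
N(P) = P/4
j(F) = -6/43 (j(F) = 1/(-7 - ⅙) = 1/(-43/6) = -6/43)
M(u, c) = -6/43 - c
(Z(-82) + 41778)/(-47964 + M((3 - 2)*0, -162)) = (192/(-82) + 41778)/(-47964 + (-6/43 - 1*(-162))) = (192*(-1/82) + 41778)/(-47964 + (-6/43 + 162)) = (-96/41 + 41778)/(-47964 + 6960/43) = 1712802/(41*(-2055492/43)) = (1712802/41)*(-43/2055492) = -12275081/14045862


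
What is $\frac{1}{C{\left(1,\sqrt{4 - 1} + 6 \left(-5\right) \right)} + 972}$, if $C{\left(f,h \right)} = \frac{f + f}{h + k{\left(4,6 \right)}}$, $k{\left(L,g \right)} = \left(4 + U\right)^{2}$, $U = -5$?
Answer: $\frac{407239}{395808122} + \frac{\sqrt{3}}{395808122} \approx 0.0010289$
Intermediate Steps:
$k{\left(L,g \right)} = 1$ ($k{\left(L,g \right)} = \left(4 - 5\right)^{2} = \left(-1\right)^{2} = 1$)
$C{\left(f,h \right)} = \frac{2 f}{1 + h}$ ($C{\left(f,h \right)} = \frac{f + f}{h + 1} = \frac{2 f}{1 + h}$)
$\frac{1}{C{\left(1,\sqrt{4 - 1} + 6 \left(-5\right) \right)} + 972} = \frac{1}{2 \cdot 1 \frac{1}{1 + \left(\sqrt{4 - 1} + 6 \left(-5\right)\right)} + 972} = \frac{1}{2 \cdot 1 \frac{1}{1 - \left(30 - \sqrt{3}\right)} + 972} = \frac{1}{2 \cdot 1 \frac{1}{-29 + \sqrt{3}} + 972} = \frac{1}{\frac{2}{-29 + \sqrt{3}} + 972} = \frac{1}{972 + \frac{2}{-29 + \sqrt{3}}}$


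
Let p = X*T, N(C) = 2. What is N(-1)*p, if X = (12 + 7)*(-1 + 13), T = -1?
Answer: -456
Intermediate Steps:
X = 228 (X = 19*12 = 228)
p = -228 (p = 228*(-1) = -228)
N(-1)*p = 2*(-228) = -456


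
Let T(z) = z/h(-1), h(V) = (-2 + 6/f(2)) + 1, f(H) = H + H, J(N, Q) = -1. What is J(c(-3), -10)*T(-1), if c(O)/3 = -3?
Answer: 2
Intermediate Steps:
c(O) = -9 (c(O) = 3*(-3) = -9)
f(H) = 2*H
h(V) = ½ (h(V) = (-2 + 6/((2*2))) + 1 = (-2 + 6/4) + 1 = (-2 + 6*(¼)) + 1 = (-2 + 3/2) + 1 = -½ + 1 = ½)
T(z) = 2*z (T(z) = z/(½) = z*2 = 2*z)
J(c(-3), -10)*T(-1) = -2*(-1) = -1*(-2) = 2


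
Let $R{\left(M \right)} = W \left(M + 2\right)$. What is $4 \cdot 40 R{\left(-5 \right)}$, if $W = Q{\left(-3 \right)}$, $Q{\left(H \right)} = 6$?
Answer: $-2880$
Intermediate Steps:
$W = 6$
$R{\left(M \right)} = 12 + 6 M$ ($R{\left(M \right)} = 6 \left(M + 2\right) = 6 \left(2 + M\right) = 12 + 6 M$)
$4 \cdot 40 R{\left(-5 \right)} = 4 \cdot 40 \left(12 + 6 \left(-5\right)\right) = 160 \left(12 - 30\right) = 160 \left(-18\right) = -2880$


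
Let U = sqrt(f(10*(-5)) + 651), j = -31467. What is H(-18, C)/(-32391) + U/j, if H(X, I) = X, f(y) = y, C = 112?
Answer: 2/3599 - sqrt(601)/31467 ≈ -0.00022337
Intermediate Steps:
U = sqrt(601) (U = sqrt(10*(-5) + 651) = sqrt(-50 + 651) = sqrt(601) ≈ 24.515)
H(-18, C)/(-32391) + U/j = -18/(-32391) + sqrt(601)/(-31467) = -18*(-1/32391) + sqrt(601)*(-1/31467) = 2/3599 - sqrt(601)/31467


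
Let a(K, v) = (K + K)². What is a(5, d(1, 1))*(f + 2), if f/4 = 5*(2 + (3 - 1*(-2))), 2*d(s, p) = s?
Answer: 14200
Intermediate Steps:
d(s, p) = s/2
a(K, v) = 4*K² (a(K, v) = (2*K)² = 4*K²)
f = 140 (f = 4*(5*(2 + (3 - 1*(-2)))) = 4*(5*(2 + (3 + 2))) = 4*(5*(2 + 5)) = 4*(5*7) = 4*35 = 140)
a(5, d(1, 1))*(f + 2) = (4*5²)*(140 + 2) = (4*25)*142 = 100*142 = 14200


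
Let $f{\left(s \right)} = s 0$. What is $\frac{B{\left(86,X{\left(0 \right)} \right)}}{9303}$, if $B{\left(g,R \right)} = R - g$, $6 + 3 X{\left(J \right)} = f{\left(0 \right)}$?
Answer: $- \frac{88}{9303} \approx -0.0094593$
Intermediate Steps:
$f{\left(s \right)} = 0$
$X{\left(J \right)} = -2$ ($X{\left(J \right)} = -2 + \frac{1}{3} \cdot 0 = -2 + 0 = -2$)
$\frac{B{\left(86,X{\left(0 \right)} \right)}}{9303} = \frac{-2 - 86}{9303} = \left(-2 - 86\right) \frac{1}{9303} = \left(-88\right) \frac{1}{9303} = - \frac{88}{9303}$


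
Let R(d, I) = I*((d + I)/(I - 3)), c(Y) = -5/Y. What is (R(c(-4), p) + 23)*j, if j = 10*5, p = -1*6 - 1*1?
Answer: 3795/4 ≈ 948.75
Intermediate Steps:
p = -7 (p = -6 - 1 = -7)
j = 50
R(d, I) = I*(I + d)/(-3 + I) (R(d, I) = I*((I + d)/(-3 + I)) = I*(I + d)/(-3 + I))
(R(c(-4), p) + 23)*j = (-7*(-7 - 5/(-4))/(-3 - 7) + 23)*50 = (-7*(-7 - 5*(-1/4))/(-10) + 23)*50 = (-7*(-1/10)*(-7 + 5/4) + 23)*50 = (-7*(-1/10)*(-23/4) + 23)*50 = (-161/40 + 23)*50 = (759/40)*50 = 3795/4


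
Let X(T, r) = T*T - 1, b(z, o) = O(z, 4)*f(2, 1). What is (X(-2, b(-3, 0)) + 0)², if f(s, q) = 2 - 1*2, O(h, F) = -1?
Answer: 9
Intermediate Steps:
f(s, q) = 0 (f(s, q) = 2 - 2 = 0)
b(z, o) = 0 (b(z, o) = -1*0 = 0)
X(T, r) = -1 + T² (X(T, r) = T² - 1 = -1 + T²)
(X(-2, b(-3, 0)) + 0)² = ((-1 + (-2)²) + 0)² = ((-1 + 4) + 0)² = (3 + 0)² = 3² = 9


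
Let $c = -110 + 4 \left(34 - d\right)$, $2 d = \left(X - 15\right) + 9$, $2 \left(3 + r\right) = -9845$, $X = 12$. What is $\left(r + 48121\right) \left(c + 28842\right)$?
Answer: $1246449348$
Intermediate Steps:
$r = - \frac{9851}{2}$ ($r = -3 + \frac{1}{2} \left(-9845\right) = -3 - \frac{9845}{2} = - \frac{9851}{2} \approx -4925.5$)
$d = 3$ ($d = \frac{\left(12 - 15\right) + 9}{2} = \frac{-3 + 9}{2} = \frac{1}{2} \cdot 6 = 3$)
$c = 14$ ($c = -110 + 4 \left(34 - 3\right) = -110 + 4 \cdot 31 = -110 + 124 = 14$)
$\left(r + 48121\right) \left(c + 28842\right) = \left(- \frac{9851}{2} + 48121\right) \left(14 + 28842\right) = \frac{86391}{2} \cdot 28856 = 1246449348$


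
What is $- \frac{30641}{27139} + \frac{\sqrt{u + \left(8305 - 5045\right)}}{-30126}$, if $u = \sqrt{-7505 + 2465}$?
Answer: $- \frac{30641}{27139} - \frac{\sqrt{815 + 3 i \sqrt{35}}}{15063} \approx -1.1309 - 2.0635 \cdot 10^{-5} i$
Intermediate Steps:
$u = 12 i \sqrt{35}$ ($u = \sqrt{-5040} = 12 i \sqrt{35} \approx 70.993 i$)
$- \frac{30641}{27139} + \frac{\sqrt{u + \left(8305 - 5045\right)}}{-30126} = - \frac{30641}{27139} + \frac{\sqrt{12 i \sqrt{35} + \left(8305 - 5045\right)}}{-30126} = \left(-30641\right) \frac{1}{27139} + \sqrt{12 i \sqrt{35} + 3260} \left(- \frac{1}{30126}\right) = - \frac{30641}{27139} + \sqrt{3260 + 12 i \sqrt{35}} \left(- \frac{1}{30126}\right) = - \frac{30641}{27139} - \frac{\sqrt{3260 + 12 i \sqrt{35}}}{30126}$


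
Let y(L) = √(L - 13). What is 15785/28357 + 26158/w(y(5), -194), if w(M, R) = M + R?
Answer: 451*(-116994*I + 5*√2)/(4051*(√2 + 97*I)) ≈ -134.25 - 1.9654*I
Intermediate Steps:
y(L) = √(-13 + L)
15785/28357 + 26158/w(y(5), -194) = 15785/28357 + 26158/(√(-13 + 5) - 194) = 15785*(1/28357) + 26158/(√(-8) - 194) = 2255/4051 + 26158/(2*I*√2 - 194) = 2255/4051 + 26158/(-194 + 2*I*√2)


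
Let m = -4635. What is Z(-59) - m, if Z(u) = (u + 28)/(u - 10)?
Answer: 319846/69 ≈ 4635.5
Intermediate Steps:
Z(u) = (28 + u)/(-10 + u)
Z(-59) - m = (28 - 59)/(-10 - 59) - 1*(-4635) = -31/(-69) + 4635 = -1/69*(-31) + 4635 = 31/69 + 4635 = 319846/69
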